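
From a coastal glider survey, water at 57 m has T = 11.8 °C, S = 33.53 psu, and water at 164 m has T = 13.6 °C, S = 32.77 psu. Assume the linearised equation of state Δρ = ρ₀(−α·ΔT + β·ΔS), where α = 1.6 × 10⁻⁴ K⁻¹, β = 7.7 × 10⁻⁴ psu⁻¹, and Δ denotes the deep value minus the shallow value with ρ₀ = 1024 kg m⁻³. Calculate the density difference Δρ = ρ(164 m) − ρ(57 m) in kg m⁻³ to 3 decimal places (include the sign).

ΔT = +1.8 K, ΔS = -0.76 psu (deep − shallow).
Δρ/ρ₀ = −(1.6 × 10⁻⁴)(+1.8) + (7.7 × 10⁻⁴)(-0.76) = -8.732 × 10⁻⁴.
Δρ = 1024 × (-8.732 × 10⁻⁴) = -0.894 kg m⁻³.
Negative Δρ: lighter below, statically unstable.

-0.894 kg m⁻³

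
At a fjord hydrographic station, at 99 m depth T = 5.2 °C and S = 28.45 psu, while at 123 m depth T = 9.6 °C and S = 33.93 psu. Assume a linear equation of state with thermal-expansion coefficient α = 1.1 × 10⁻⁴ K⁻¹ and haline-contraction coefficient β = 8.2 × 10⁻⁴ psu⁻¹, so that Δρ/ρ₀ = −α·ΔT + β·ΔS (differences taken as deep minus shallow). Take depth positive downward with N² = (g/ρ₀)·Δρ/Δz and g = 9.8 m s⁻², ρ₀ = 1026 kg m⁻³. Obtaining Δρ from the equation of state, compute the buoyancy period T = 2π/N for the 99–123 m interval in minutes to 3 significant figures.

2.59 min

ΔT = +4.4 K, ΔS = +5.48 psu (deep − shallow).
Δρ/ρ₀ = −αΔT + βΔS = -4.84 × 10⁻⁴ + 4.4936 × 10⁻³ = 4.0096 × 10⁻³, so Δρ ≈ 4.114 kg m⁻³.
N² = (g/ρ₀)·Δρ/Δz = g·(Δρ/ρ₀)/Δz = 9.8 × 4.0096 × 10⁻³ / 24 = 1.6373 × 10⁻³ s⁻².
N = √(1.6373 × 10⁻³) = 0.040464 rad s⁻¹ → T = 2π/N = 155.28 s = 2.5880 min ≈ 2.59 min.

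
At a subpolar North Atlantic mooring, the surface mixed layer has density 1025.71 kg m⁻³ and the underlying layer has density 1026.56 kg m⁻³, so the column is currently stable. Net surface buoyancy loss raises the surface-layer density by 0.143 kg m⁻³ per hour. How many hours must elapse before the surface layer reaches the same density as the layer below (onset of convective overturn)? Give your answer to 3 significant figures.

5.94 hours

Density deficit of the surface layer: 1026.56 − 1025.71 = 0.85 kg m⁻³.
Required change = 0.85 / 0.143 = 5.94 hours.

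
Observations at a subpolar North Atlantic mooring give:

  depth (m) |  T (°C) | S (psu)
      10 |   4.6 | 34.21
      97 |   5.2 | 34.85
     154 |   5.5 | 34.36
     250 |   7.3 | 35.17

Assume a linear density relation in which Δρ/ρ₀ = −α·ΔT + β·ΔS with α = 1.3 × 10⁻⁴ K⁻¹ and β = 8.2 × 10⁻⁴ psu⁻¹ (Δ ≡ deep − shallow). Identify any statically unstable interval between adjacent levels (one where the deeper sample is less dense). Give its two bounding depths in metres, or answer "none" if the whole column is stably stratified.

Evaluate Δρ/ρ₀ = −αΔT + βΔS across each adjacent pair:
  10–97 m: −αΔT+βΔS = −(1.3 × 10⁻⁴)(+0.6)+(8.2 × 10⁻⁴)(+0.64) = 4.5 × 10⁻⁴ → stable
  97–154 m: −αΔT+βΔS = −(1.3 × 10⁻⁴)(+0.3)+(8.2 × 10⁻⁴)(-0.49) = -4.4 × 10⁻⁴ → UNSTABLE
  154–250 m: −αΔT+βΔS = −(1.3 × 10⁻⁴)(+1.8)+(8.2 × 10⁻⁴)(+0.81) = 4.3 × 10⁻⁴ → stable
The 97–154 m interval has Δρ < 0: lighter water underlies denser water.

97–154 m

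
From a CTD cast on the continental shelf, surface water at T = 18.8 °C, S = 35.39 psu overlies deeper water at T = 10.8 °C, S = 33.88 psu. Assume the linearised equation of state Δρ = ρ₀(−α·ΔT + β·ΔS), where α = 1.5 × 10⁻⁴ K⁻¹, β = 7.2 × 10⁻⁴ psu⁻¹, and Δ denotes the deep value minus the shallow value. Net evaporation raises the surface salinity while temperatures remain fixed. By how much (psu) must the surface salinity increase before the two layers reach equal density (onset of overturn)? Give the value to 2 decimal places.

0.16 psu

Neutral buoyancy requires −α(T_deep − T_surf) + β(S_deep − S_surf′) = 0.
S_surf′ = S_deep − (α/β)·ΔT = 33.88 − (1.5 × 10⁻⁴/7.2 × 10⁻⁴)·(-8.0) = 35.5467 psu.
Increase required: 35.5467 − 35.39 = 0.1567 psu.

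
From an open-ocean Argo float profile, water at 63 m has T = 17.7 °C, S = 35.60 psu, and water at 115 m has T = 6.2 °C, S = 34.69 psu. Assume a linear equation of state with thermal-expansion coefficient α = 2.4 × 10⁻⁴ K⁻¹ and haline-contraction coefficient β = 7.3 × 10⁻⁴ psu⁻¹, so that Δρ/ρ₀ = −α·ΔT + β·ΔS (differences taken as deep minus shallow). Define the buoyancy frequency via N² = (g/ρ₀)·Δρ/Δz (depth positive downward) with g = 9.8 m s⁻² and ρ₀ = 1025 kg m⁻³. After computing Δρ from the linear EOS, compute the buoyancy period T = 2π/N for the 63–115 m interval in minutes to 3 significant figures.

ΔT = -11.5 K, ΔS = -0.91 psu (deep − shallow).
Δρ/ρ₀ = −αΔT + βΔS = 2.76 × 10⁻³ − 6.643 × 10⁻⁴ = 2.0957 × 10⁻³, so Δρ ≈ 2.148 kg m⁻³.
N² = (g/ρ₀)·Δρ/Δz = g·(Δρ/ρ₀)/Δz = 9.8 × 2.0957 × 10⁻³ / 52 = 3.9496 × 10⁻⁴ s⁻².
N = √(3.9496 × 10⁻⁴) = 0.019874 rad s⁻¹ → T = 2π/N = 316.15 s = 5.2692 min ≈ 5.27 min.

5.27 min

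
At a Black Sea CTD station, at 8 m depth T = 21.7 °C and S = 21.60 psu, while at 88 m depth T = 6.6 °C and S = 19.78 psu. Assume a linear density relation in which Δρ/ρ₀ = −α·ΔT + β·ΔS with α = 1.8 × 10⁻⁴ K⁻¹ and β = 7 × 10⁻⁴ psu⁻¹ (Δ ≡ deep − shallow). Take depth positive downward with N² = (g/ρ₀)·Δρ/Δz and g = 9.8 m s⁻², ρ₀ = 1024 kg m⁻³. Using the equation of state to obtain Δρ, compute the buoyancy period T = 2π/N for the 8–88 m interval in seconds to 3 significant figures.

472 s

ΔT = -15.1 K, ΔS = -1.82 psu (deep − shallow).
Δρ/ρ₀ = −αΔT + βΔS = 2.718 × 10⁻³ − 1.274 × 10⁻³ = 1.444 × 10⁻³, so Δρ ≈ 1.479 kg m⁻³.
N² = (g/ρ₀)·Δρ/Δz = g·(Δρ/ρ₀)/Δz = 9.8 × 1.444 × 10⁻³ / 80 = 1.7689 × 10⁻⁴ s⁻².
N = √(1.7689 × 10⁻⁴) = 0.013300 rad s⁻¹ → T = 2π/N = 472.42 s ≈ 472 s.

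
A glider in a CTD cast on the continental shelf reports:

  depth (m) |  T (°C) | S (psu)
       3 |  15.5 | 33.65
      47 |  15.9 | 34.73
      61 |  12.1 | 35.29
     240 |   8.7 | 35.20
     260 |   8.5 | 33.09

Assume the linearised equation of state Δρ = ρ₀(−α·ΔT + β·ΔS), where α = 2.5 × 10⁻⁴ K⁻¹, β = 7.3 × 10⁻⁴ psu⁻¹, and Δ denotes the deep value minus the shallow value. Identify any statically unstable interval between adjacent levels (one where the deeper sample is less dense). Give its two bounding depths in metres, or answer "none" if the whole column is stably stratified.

240–260 m

Evaluate Δρ/ρ₀ = −αΔT + βΔS across each adjacent pair:
  3–47 m: −αΔT+βΔS = −(2.5 × 10⁻⁴)(+0.4)+(7.3 × 10⁻⁴)(+1.08) = 6.9 × 10⁻⁴ → stable
  47–61 m: −αΔT+βΔS = −(2.5 × 10⁻⁴)(-3.8)+(7.3 × 10⁻⁴)(+0.56) = 1.4 × 10⁻³ → stable
  61–240 m: −αΔT+βΔS = −(2.5 × 10⁻⁴)(-3.4)+(7.3 × 10⁻⁴)(-0.09) = 7.8 × 10⁻⁴ → stable
  240–260 m: −αΔT+βΔS = −(2.5 × 10⁻⁴)(-0.2)+(7.3 × 10⁻⁴)(-2.11) = -1.5 × 10⁻³ → UNSTABLE
The 240–260 m interval has Δρ < 0: lighter water underlies denser water.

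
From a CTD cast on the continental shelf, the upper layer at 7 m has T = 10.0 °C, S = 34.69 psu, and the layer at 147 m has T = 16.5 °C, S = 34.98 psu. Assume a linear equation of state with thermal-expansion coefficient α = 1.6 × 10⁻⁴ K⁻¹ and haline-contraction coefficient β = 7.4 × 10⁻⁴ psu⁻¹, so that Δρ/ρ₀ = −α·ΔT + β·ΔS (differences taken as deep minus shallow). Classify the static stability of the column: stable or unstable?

ΔT = 16.5 − 10.0 = +6.5 K and ΔS = 34.98 − 34.69 = +0.29 psu (deep − shallow).
−αΔT = -1.04 × 10⁻³; βΔS = 2.146 × 10⁻⁴; sum Δρ/ρ₀ = -8.254 × 10⁻⁴.
Δρ/ρ₀ < 0, so Δρ < 0: deeper water is lighter → statically unstable; the column would overturn.

unstable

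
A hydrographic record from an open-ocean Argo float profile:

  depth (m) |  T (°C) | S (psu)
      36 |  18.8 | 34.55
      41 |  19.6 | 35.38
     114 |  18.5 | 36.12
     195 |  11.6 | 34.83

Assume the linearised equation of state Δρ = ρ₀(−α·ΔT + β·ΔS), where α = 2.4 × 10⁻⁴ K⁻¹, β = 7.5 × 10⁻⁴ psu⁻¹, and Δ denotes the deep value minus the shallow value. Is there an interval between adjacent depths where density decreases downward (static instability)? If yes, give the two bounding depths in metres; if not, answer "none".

Evaluate Δρ/ρ₀ = −αΔT + βΔS across each adjacent pair:
  36–41 m: −αΔT+βΔS = −(2.4 × 10⁻⁴)(+0.8)+(7.5 × 10⁻⁴)(+0.83) = 4.3 × 10⁻⁴ → stable
  41–114 m: −αΔT+βΔS = −(2.4 × 10⁻⁴)(-1.1)+(7.5 × 10⁻⁴)(+0.74) = 8.2 × 10⁻⁴ → stable
  114–195 m: −αΔT+βΔS = −(2.4 × 10⁻⁴)(-6.9)+(7.5 × 10⁻⁴)(-1.29) = 6.9 × 10⁻⁴ → stable
Every interval has Δρ > 0: the column is stably stratified throughout.

none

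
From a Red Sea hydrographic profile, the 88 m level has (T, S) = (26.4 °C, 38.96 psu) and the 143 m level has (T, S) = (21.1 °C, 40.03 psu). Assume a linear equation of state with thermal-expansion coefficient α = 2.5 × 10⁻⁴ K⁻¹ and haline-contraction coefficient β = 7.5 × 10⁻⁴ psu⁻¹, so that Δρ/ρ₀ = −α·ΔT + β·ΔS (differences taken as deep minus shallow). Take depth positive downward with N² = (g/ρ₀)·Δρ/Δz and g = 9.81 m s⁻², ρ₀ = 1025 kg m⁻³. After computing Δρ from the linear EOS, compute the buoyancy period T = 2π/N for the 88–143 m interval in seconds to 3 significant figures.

323 s

ΔT = -5.3 K, ΔS = +1.07 psu (deep − shallow).
Δρ/ρ₀ = −αΔT + βΔS = 1.325 × 10⁻³ + 8.025 × 10⁻⁴ = 2.1275 × 10⁻³, so Δρ ≈ 2.181 kg m⁻³.
N² = (g/ρ₀)·Δρ/Δz = g·(Δρ/ρ₀)/Δz = 9.81 × 2.1275 × 10⁻³ / 55 = 3.7947 × 10⁻⁴ s⁻².
N = √(3.7947 × 10⁻⁴) = 0.019480 rad s⁻¹ → T = 2π/N = 322.55 s ≈ 323 s.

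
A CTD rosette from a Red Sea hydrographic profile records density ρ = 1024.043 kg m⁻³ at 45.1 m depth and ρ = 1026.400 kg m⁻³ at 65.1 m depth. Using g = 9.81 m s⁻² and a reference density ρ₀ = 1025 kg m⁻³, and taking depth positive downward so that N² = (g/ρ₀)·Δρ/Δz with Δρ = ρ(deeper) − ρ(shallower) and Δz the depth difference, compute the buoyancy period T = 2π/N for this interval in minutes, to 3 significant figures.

3.12 min

Δρ = 1026.400 − 1024.043 = 2.357 kg m⁻³ over Δz = 65.1 − 45.1 = 20 m.
N² = (9.81/1025) × (2.357/20) = 1.1279 × 10⁻³ s⁻².
N = √(1.1279 × 10⁻³) = 0.033584 rad s⁻¹, so T = 2π/N = 187.09 s = 3.1182 min ≈ 3.12 min.
N² > 0, so the interval is statically stable.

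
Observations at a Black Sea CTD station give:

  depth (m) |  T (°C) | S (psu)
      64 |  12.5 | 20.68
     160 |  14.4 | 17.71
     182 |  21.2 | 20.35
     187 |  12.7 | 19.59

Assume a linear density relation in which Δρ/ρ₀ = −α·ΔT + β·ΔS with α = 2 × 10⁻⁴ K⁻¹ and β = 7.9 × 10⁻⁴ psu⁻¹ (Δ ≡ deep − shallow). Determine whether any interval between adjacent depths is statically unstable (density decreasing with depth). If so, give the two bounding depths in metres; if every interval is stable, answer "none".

Evaluate Δρ/ρ₀ = −αΔT + βΔS across each adjacent pair:
  64–160 m: −αΔT+βΔS = −(2 × 10⁻⁴)(+1.9)+(7.9 × 10⁻⁴)(-2.97) = -2.7 × 10⁻³ → UNSTABLE
  160–182 m: −αΔT+βΔS = −(2 × 10⁻⁴)(+6.8)+(7.9 × 10⁻⁴)(+2.64) = 7.3 × 10⁻⁴ → stable
  182–187 m: −αΔT+βΔS = −(2 × 10⁻⁴)(-8.5)+(7.9 × 10⁻⁴)(-0.76) = 1.1 × 10⁻³ → stable
The 64–160 m interval has Δρ < 0: lighter water underlies denser water.

64–160 m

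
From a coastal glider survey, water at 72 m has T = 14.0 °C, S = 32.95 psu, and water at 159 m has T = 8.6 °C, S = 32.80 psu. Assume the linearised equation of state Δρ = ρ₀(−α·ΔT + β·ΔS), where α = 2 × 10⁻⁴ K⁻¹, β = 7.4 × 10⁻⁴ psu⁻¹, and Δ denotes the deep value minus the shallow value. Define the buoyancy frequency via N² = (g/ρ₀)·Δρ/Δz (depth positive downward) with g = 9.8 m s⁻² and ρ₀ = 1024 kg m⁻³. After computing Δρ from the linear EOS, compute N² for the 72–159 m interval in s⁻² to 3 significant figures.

ΔT = -5.4 K, ΔS = -0.15 psu (deep − shallow).
Δρ/ρ₀ = −αΔT + βΔS = 1.08 × 10⁻³ − 1.11 × 10⁻⁴ = 9.69 × 10⁻⁴, so Δρ ≈ 0.9923 kg m⁻³.
N² = (g/ρ₀)·Δρ/Δz = g·(Δρ/ρ₀)/Δz = 9.8 × 9.69 × 10⁻⁴ / 87 = 1.0915 × 10⁻⁴ s⁻² ≈ 1.09 × 10⁻⁴ s⁻².

1.09 × 10⁻⁴ s⁻²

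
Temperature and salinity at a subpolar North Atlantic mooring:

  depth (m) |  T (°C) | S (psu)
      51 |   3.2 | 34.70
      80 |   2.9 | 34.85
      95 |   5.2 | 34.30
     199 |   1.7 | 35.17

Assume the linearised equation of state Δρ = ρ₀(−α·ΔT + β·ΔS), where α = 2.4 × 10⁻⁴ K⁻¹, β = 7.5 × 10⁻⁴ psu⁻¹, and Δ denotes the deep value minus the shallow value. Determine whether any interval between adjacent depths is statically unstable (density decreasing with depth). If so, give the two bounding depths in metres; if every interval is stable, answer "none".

Evaluate Δρ/ρ₀ = −αΔT + βΔS across each adjacent pair:
  51–80 m: −αΔT+βΔS = −(2.4 × 10⁻⁴)(-0.3)+(7.5 × 10⁻⁴)(+0.15) = 1.8 × 10⁻⁴ → stable
  80–95 m: −αΔT+βΔS = −(2.4 × 10⁻⁴)(+2.3)+(7.5 × 10⁻⁴)(-0.55) = -9.6 × 10⁻⁴ → UNSTABLE
  95–199 m: −αΔT+βΔS = −(2.4 × 10⁻⁴)(-3.5)+(7.5 × 10⁻⁴)(+0.87) = 1.5 × 10⁻³ → stable
The 80–95 m interval has Δρ < 0: lighter water underlies denser water.

80–95 m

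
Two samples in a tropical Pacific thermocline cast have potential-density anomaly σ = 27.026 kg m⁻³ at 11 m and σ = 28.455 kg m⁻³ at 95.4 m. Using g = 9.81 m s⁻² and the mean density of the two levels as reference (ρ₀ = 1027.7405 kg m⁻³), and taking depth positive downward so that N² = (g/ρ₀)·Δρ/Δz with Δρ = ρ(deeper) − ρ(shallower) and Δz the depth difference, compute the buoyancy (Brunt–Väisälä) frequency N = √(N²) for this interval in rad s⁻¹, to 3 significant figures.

0.0127 rad s⁻¹

Δρ = 1028.455 − 1027.026 = 1.429 kg m⁻³ over Δz = 95.4 − 11 = 84.4 m.
N² = (9.81/1027.7405) × (1.429/84.4) = 1.6161 × 10⁻⁴ s⁻².
N = √(1.6161 × 10⁻⁴) = 0.012713 rad s⁻¹ ≈ 0.0127 rad s⁻¹.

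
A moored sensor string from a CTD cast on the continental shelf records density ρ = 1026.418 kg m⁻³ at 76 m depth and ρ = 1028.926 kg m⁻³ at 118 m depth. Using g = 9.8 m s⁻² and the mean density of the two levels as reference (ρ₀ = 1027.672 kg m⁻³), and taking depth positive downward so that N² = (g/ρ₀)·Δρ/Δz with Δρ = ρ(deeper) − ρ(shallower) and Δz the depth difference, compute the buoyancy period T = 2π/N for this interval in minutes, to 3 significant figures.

4.39 min

Δρ = 1028.926 − 1026.418 = 2.508 kg m⁻³ over Δz = 118 − 76 = 42 m.
N² = (9.8/1027.672) × (2.508/42) = 5.6944 × 10⁻⁴ s⁻².
N = √(5.6944 × 10⁻⁴) = 0.023863 rad s⁻¹, so T = 2π/N = 263.30 s = 4.3883 min ≈ 4.39 min.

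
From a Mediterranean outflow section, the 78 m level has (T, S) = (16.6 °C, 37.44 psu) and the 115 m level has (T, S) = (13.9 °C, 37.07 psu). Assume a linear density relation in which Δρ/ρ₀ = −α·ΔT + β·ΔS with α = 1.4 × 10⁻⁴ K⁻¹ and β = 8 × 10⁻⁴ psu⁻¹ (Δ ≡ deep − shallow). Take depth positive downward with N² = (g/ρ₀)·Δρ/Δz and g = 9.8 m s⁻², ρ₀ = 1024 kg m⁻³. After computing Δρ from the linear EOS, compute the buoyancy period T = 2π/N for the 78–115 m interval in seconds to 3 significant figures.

1.35 × 10³ s

ΔT = -2.7 K, ΔS = -0.37 psu (deep − shallow).
Δρ/ρ₀ = −αΔT + βΔS = 3.78 × 10⁻⁴ − 2.96 × 10⁻⁴ = 8.20 × 10⁻⁵, so Δρ ≈ 0.08397 kg m⁻³.
N² = (g/ρ₀)·Δρ/Δz = g·(Δρ/ρ₀)/Δz = 9.8 × 8.20 × 10⁻⁵ / 37 = 2.1719 × 10⁻⁵ s⁻².
N = √(2.1719 × 10⁻⁵) = 4.6604 × 10⁻³ rad s⁻¹ → T = 2π/N = 1.3482 × 10³ s ≈ 1.35 × 10³ s.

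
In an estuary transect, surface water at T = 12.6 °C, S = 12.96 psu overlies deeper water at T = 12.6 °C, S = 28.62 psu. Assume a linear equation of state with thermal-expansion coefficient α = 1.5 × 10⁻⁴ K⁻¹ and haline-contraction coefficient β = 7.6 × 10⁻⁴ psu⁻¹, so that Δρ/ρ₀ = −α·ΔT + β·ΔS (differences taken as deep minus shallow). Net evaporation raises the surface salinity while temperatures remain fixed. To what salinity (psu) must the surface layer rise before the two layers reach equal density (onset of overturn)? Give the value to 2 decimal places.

28.62 psu

Neutral buoyancy requires −α(T_deep − T_surf) + β(S_deep − S_surf′) = 0.
S_surf′ = S_deep − (α/β)·ΔT = 28.62 − (1.5 × 10⁻⁴/7.6 × 10⁻⁴)·(+0.0) = 28.6200 psu.
Increase required: 28.6200 − 12.96 = 15.6600 psu.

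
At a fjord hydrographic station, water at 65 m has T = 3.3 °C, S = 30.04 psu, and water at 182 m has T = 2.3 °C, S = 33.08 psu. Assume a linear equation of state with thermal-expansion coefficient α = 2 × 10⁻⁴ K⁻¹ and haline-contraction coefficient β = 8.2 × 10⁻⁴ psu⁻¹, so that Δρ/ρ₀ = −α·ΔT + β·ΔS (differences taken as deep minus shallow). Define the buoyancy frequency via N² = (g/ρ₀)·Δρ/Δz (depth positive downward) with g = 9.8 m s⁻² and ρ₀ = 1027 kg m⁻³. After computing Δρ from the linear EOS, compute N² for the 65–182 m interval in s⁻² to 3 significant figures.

ΔT = -1.0 K, ΔS = +3.04 psu (deep − shallow).
Δρ/ρ₀ = −αΔT + βΔS = 2.00 × 10⁻⁴ + 2.4928 × 10⁻³ = 2.6928 × 10⁻³, so Δρ ≈ 2.766 kg m⁻³.
N² = (g/ρ₀)·Δρ/Δz = g·(Δρ/ρ₀)/Δz = 9.8 × 2.6928 × 10⁻³ / 117 = 2.2555 × 10⁻⁴ s⁻² ≈ 2.26 × 10⁻⁴ s⁻².

2.26 × 10⁻⁴ s⁻²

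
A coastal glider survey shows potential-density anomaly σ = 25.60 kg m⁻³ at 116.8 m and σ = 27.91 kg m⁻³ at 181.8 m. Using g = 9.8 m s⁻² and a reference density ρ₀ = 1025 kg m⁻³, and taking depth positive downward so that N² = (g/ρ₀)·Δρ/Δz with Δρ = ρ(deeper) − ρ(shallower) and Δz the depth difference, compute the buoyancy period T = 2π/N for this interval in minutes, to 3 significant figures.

5.68 min

Δρ = 1027.91 − 1025.60 = 2.31 kg m⁻³ over Δz = 181.8 − 116.8 = 65 m.
N² = (9.8/1025) × (2.31/65) = 3.3978 × 10⁻⁴ s⁻².
N = √(3.3978 × 10⁻⁴) = 0.018433 rad s⁻¹, so T = 2π/N = 340.87 s = 5.6812 min ≈ 5.68 min.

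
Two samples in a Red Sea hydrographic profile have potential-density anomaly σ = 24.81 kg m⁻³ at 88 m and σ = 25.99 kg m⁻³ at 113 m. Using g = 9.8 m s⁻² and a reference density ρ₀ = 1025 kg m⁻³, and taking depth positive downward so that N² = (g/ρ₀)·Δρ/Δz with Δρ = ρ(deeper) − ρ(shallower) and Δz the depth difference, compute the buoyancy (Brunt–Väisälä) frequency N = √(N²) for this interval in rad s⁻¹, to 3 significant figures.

Δρ = 1025.99 − 1024.81 = 1.18 kg m⁻³ over Δz = 113 − 88 = 25 m.
N² = (9.8/1025) × (1.18/25) = 4.5128 × 10⁻⁴ s⁻².
N = √(4.5128 × 10⁻⁴) = 0.021243 rad s⁻¹ ≈ 0.0212 rad s⁻¹.

0.0212 rad s⁻¹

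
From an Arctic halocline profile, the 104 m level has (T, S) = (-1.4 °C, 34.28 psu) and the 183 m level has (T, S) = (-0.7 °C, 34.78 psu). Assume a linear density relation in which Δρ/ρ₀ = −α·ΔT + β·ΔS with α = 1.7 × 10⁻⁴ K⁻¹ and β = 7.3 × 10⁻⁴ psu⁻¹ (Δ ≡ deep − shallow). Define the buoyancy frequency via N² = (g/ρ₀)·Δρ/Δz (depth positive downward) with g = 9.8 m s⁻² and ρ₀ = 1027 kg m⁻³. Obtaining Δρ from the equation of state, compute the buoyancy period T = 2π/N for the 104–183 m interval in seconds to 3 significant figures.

ΔT = +0.7 K, ΔS = +0.50 psu (deep − shallow).
Δρ/ρ₀ = −αΔT + βΔS = -1.19 × 10⁻⁴ + 3.65 × 10⁻⁴ = 2.46 × 10⁻⁴, so Δρ ≈ 0.2526 kg m⁻³.
N² = (g/ρ₀)·Δρ/Δz = g·(Δρ/ρ₀)/Δz = 9.8 × 2.46 × 10⁻⁴ / 79 = 3.0516 × 10⁻⁵ s⁻².
N = √(3.0516 × 10⁻⁵) = 5.5241 × 10⁻³ rad s⁻¹ → T = 2π/N = 1.1374 × 10³ s ≈ 1.14 × 10³ s.

1.14 × 10³ s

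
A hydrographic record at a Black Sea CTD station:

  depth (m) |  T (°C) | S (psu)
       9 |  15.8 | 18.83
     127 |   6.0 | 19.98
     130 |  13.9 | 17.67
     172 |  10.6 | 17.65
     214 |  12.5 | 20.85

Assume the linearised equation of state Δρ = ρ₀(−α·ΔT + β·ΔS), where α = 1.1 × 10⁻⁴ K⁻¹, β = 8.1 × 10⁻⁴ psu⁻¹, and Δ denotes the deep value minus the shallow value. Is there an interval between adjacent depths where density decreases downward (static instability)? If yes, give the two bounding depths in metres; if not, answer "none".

127–130 m

Evaluate Δρ/ρ₀ = −αΔT + βΔS across each adjacent pair:
  9–127 m: −αΔT+βΔS = −(1.1 × 10⁻⁴)(-9.8)+(8.1 × 10⁻⁴)(+1.15) = 2.0 × 10⁻³ → stable
  127–130 m: −αΔT+βΔS = −(1.1 × 10⁻⁴)(+7.9)+(8.1 × 10⁻⁴)(-2.31) = -2.7 × 10⁻³ → UNSTABLE
  130–172 m: −αΔT+βΔS = −(1.1 × 10⁻⁴)(-3.3)+(8.1 × 10⁻⁴)(-0.02) = 3.5 × 10⁻⁴ → stable
  172–214 m: −αΔT+βΔS = −(1.1 × 10⁻⁴)(+1.9)+(8.1 × 10⁻⁴)(+3.20) = 2.4 × 10⁻³ → stable
The 127–130 m interval has Δρ < 0: lighter water underlies denser water.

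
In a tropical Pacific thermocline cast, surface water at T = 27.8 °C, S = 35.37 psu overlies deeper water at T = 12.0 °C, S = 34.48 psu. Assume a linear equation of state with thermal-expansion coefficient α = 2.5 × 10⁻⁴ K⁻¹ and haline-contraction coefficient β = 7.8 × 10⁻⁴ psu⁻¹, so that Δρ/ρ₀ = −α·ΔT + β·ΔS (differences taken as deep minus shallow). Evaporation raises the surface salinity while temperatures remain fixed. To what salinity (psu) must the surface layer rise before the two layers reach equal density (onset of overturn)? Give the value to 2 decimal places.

Neutral buoyancy requires −α(T_deep − T_surf) + β(S_deep − S_surf′) = 0.
S_surf′ = S_deep − (α/β)·ΔT = 34.48 − (2.5 × 10⁻⁴/7.8 × 10⁻⁴)·(-15.8) = 39.5441 psu.
Increase required: 39.5441 − 35.37 = 4.1741 psu.

39.54 psu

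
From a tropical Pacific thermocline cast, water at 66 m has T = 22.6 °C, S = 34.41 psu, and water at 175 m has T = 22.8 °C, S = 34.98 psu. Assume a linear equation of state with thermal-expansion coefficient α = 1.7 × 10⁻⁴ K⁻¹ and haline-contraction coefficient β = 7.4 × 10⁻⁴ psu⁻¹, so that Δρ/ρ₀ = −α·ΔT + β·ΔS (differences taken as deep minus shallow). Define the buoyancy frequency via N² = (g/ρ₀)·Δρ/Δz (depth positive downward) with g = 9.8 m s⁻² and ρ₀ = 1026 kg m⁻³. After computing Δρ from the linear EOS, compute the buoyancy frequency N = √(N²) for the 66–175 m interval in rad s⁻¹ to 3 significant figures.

ΔT = +0.2 K, ΔS = +0.57 psu (deep − shallow).
Δρ/ρ₀ = −αΔT + βΔS = -3.40 × 10⁻⁵ + 4.218 × 10⁻⁴ = 3.878 × 10⁻⁴, so Δρ ≈ 0.3979 kg m⁻³.
N² = (g/ρ₀)·Δρ/Δz = g·(Δρ/ρ₀)/Δz = 9.8 × 3.878 × 10⁻⁴ / 109 = 3.4866 × 10⁻⁵ s⁻².
N = √(3.4866 × 10⁻⁵) = 5.9047 × 10⁻³ rad s⁻¹ ≈ 5.90 × 10⁻³ rad s⁻¹.

5.90 × 10⁻³ rad s⁻¹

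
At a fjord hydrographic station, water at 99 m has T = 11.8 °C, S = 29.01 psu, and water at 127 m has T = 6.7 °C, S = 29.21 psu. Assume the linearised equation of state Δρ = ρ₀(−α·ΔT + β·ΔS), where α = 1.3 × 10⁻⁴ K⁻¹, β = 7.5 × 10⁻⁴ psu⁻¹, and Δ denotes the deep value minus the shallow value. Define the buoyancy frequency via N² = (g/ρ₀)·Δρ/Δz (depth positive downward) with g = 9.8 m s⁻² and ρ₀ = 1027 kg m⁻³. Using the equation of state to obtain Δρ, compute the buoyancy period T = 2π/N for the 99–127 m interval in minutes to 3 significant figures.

ΔT = -5.1 K, ΔS = +0.20 psu (deep − shallow).
Δρ/ρ₀ = −αΔT + βΔS = 6.63 × 10⁻⁴ + 1.50 × 10⁻⁴ = 8.13 × 10⁻⁴, so Δρ ≈ 0.8350 kg m⁻³.
N² = (g/ρ₀)·Δρ/Δz = g·(Δρ/ρ₀)/Δz = 9.8 × 8.13 × 10⁻⁴ / 28 = 2.8455 × 10⁻⁴ s⁻².
N = √(2.8455 × 10⁻⁴) = 0.016869 rad s⁻¹ → T = 2π/N = 372.47 s = 6.2078 min ≈ 6.21 min.

6.21 min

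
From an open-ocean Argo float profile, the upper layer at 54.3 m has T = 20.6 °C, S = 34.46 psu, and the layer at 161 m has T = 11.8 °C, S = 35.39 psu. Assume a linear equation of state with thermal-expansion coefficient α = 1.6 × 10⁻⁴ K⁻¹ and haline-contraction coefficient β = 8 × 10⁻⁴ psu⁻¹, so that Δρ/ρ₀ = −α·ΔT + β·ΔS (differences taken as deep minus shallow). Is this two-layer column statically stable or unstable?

stable

ΔT = 11.8 − 20.6 = -8.8 K and ΔS = 35.39 − 34.46 = +0.93 psu (deep − shallow).
−αΔT = 1.408 × 10⁻³; βΔS = 7.44 × 10⁻⁴; sum Δρ/ρ₀ = 2.152 × 10⁻³.
Δρ/ρ₀ > 0, so Δρ > 0: deeper water is denser → statically stable.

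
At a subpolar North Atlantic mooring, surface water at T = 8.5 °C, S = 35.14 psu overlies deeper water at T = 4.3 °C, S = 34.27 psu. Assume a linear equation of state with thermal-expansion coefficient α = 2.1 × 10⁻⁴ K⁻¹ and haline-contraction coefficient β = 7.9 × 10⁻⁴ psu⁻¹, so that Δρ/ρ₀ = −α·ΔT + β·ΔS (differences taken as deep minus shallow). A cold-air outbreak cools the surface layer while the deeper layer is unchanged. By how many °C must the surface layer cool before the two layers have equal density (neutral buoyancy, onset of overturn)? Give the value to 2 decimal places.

Neutral buoyancy requires Δρ = 0, i.e. −α(T_deep − T_surf′) + β(S_deep − S_surf) = 0.
T_surf′ = T_deep − (β/α)·ΔS = 4.3 − (7.9 × 10⁻⁴/2.1 × 10⁻⁴)·(-0.87) = 7.5729 °C.
Cooling required: 8.5 − (7.5729) = 0.9271 °C.

0.93 °C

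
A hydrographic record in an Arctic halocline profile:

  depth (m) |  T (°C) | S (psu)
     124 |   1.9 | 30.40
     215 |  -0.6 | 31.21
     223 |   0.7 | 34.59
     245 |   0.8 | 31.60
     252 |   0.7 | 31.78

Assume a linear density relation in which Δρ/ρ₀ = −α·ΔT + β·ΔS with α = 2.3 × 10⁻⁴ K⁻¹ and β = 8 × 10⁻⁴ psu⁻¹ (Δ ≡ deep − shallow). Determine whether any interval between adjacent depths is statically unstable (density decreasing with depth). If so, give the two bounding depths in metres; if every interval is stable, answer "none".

Evaluate Δρ/ρ₀ = −αΔT + βΔS across each adjacent pair:
  124–215 m: −αΔT+βΔS = −(2.3 × 10⁻⁴)(-2.5)+(8 × 10⁻⁴)(+0.81) = 1.2 × 10⁻³ → stable
  215–223 m: −αΔT+βΔS = −(2.3 × 10⁻⁴)(+1.3)+(8 × 10⁻⁴)(+3.38) = 2.4 × 10⁻³ → stable
  223–245 m: −αΔT+βΔS = −(2.3 × 10⁻⁴)(+0.1)+(8 × 10⁻⁴)(-2.99) = -2.4 × 10⁻³ → UNSTABLE
  245–252 m: −αΔT+βΔS = −(2.3 × 10⁻⁴)(-0.1)+(8 × 10⁻⁴)(+0.18) = 1.7 × 10⁻⁴ → stable
The 223–245 m interval has Δρ < 0: lighter water underlies denser water.

223–245 m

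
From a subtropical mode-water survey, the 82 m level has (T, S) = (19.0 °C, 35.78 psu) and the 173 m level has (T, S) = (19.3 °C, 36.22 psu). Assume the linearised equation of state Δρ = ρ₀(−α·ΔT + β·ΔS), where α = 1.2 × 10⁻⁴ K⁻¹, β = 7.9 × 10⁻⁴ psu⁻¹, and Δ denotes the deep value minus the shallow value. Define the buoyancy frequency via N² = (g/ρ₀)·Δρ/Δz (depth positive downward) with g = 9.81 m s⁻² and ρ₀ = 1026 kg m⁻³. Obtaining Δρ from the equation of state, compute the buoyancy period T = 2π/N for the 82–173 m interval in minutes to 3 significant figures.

ΔT = +0.3 K, ΔS = +0.44 psu (deep − shallow).
Δρ/ρ₀ = −αΔT + βΔS = -3.60 × 10⁻⁵ + 3.476 × 10⁻⁴ = 3.116 × 10⁻⁴, so Δρ ≈ 0.3197 kg m⁻³.
N² = (g/ρ₀)·Δρ/Δz = g·(Δρ/ρ₀)/Δz = 9.81 × 3.116 × 10⁻⁴ / 91 = 3.3591 × 10⁻⁵ s⁻².
N = √(3.3591 × 10⁻⁵) = 5.7958 × 10⁻³ rad s⁻¹ → T = 2π/N = 1.0841 × 10³ s = 18.068 min ≈ 18.1 min.

18.1 min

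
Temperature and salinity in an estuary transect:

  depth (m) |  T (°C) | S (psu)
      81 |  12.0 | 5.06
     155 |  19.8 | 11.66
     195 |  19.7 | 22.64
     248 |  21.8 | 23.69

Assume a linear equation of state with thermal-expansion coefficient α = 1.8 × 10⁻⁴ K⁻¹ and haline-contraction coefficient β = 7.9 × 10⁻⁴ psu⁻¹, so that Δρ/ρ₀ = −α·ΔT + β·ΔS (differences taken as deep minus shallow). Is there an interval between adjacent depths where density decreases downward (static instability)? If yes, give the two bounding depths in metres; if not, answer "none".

none

Evaluate Δρ/ρ₀ = −αΔT + βΔS across each adjacent pair:
  81–155 m: −αΔT+βΔS = −(1.8 × 10⁻⁴)(+7.8)+(7.9 × 10⁻⁴)(+6.60) = 3.8 × 10⁻³ → stable
  155–195 m: −αΔT+βΔS = −(1.8 × 10⁻⁴)(-0.1)+(7.9 × 10⁻⁴)(+10.98) = 8.7 × 10⁻³ → stable
  195–248 m: −αΔT+βΔS = −(1.8 × 10⁻⁴)(+2.1)+(7.9 × 10⁻⁴)(+1.05) = 4.5 × 10⁻⁴ → stable
Every interval has Δρ > 0: the column is stably stratified throughout.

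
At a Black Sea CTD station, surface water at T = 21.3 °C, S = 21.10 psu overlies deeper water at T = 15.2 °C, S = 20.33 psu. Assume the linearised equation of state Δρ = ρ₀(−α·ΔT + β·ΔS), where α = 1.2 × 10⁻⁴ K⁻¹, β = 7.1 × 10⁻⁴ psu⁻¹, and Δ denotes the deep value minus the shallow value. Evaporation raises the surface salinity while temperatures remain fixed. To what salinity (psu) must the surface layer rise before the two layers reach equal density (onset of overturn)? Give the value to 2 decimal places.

Neutral buoyancy requires −α(T_deep − T_surf) + β(S_deep − S_surf′) = 0.
S_surf′ = S_deep − (α/β)·ΔT = 20.33 − (1.2 × 10⁻⁴/7.1 × 10⁻⁴)·(-6.1) = 21.3610 psu.
Increase required: 21.3610 − 21.10 = 0.2610 psu.

21.36 psu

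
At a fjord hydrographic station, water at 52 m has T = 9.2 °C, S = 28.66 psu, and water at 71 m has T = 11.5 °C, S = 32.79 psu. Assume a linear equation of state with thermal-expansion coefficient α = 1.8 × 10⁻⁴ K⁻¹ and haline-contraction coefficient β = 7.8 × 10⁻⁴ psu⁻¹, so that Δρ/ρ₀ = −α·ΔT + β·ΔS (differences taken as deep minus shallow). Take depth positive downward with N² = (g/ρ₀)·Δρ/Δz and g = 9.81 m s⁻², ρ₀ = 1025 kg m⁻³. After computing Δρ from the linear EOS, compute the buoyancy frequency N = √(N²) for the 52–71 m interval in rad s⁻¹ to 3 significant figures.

ΔT = +2.3 K, ΔS = +4.13 psu (deep − shallow).
Δρ/ρ₀ = −αΔT + βΔS = -4.14 × 10⁻⁴ + 3.2214 × 10⁻³ = 2.8074 × 10⁻³, so Δρ ≈ 2.878 kg m⁻³.
N² = (g/ρ₀)·Δρ/Δz = g·(Δρ/ρ₀)/Δz = 9.81 × 2.8074 × 10⁻³ / 19 = 1.4495 × 10⁻³ s⁻².
N = √(1.4495 × 10⁻³) = 0.038072 rad s⁻¹ ≈ 0.0381 rad s⁻¹.

0.0381 rad s⁻¹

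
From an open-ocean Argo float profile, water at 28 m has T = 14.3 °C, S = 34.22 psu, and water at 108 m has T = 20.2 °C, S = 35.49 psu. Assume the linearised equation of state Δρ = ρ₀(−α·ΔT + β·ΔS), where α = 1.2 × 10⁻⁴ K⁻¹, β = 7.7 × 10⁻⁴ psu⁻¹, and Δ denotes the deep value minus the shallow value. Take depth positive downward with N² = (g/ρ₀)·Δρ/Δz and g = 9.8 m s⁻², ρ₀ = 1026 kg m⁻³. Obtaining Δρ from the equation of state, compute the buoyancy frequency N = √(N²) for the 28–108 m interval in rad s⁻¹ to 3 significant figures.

5.75 × 10⁻³ rad s⁻¹

ΔT = +5.9 K, ΔS = +1.27 psu (deep − shallow).
Δρ/ρ₀ = −αΔT + βΔS = -7.08 × 10⁻⁴ + 9.779 × 10⁻⁴ = 2.699 × 10⁻⁴, so Δρ ≈ 0.2769 kg m⁻³.
N² = (g/ρ₀)·Δρ/Δz = g·(Δρ/ρ₀)/Δz = 9.8 × 2.699 × 10⁻⁴ / 80 = 3.3063 × 10⁻⁵ s⁻².
N = √(3.3063 × 10⁻⁵) = 5.7500 × 10⁻³ rad s⁻¹ ≈ 5.75 × 10⁻³ rad s⁻¹.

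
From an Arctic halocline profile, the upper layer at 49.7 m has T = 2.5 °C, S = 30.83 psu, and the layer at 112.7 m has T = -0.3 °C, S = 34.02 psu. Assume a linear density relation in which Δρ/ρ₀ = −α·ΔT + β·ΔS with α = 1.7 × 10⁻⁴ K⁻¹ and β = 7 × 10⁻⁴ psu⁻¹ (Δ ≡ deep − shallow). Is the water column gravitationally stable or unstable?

ΔT = -0.3 − 2.5 = -2.8 K and ΔS = 34.02 − 30.83 = +3.19 psu (deep − shallow).
−αΔT = 4.76 × 10⁻⁴; βΔS = 2.233 × 10⁻³; sum Δρ/ρ₀ = 2.709 × 10⁻³.
Δρ/ρ₀ > 0, so Δρ > 0: deeper water is denser → statically stable.

stable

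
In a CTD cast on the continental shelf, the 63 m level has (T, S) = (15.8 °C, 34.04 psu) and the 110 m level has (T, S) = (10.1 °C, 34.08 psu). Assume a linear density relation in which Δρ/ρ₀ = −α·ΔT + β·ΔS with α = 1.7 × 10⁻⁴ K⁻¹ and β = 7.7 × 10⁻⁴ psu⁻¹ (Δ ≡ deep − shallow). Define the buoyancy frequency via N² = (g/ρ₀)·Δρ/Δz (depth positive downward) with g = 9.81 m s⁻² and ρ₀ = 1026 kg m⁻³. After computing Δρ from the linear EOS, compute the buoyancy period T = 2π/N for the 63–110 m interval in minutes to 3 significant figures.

7.25 min

ΔT = -5.7 K, ΔS = +0.04 psu (deep − shallow).
Δρ/ρ₀ = −αΔT + βΔS = 9.69 × 10⁻⁴ + 3.08 × 10⁻⁵ = 9.998 × 10⁻⁴, so Δρ ≈ 1.026 kg m⁻³.
N² = (g/ρ₀)·Δρ/Δz = g·(Δρ/ρ₀)/Δz = 9.81 × 9.998 × 10⁻⁴ / 47 = 2.0868 × 10⁻⁴ s⁻².
N = √(2.0868 × 10⁻⁴) = 0.014446 rad s⁻¹ → T = 2π/N = 434.94 s = 7.2490 min ≈ 7.25 min.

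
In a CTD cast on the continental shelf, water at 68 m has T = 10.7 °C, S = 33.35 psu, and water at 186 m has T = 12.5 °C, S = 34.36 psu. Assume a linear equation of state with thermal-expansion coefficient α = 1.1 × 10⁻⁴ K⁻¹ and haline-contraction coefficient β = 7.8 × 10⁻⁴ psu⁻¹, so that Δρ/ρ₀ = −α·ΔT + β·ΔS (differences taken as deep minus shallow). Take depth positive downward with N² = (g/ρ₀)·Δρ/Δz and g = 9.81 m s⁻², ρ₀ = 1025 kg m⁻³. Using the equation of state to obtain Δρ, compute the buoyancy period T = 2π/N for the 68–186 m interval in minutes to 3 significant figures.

ΔT = +1.8 K, ΔS = +1.01 psu (deep − shallow).
Δρ/ρ₀ = −αΔT + βΔS = -1.98 × 10⁻⁴ + 7.878 × 10⁻⁴ = 5.898 × 10⁻⁴, so Δρ ≈ 0.6045 kg m⁻³.
N² = (g/ρ₀)·Δρ/Δz = g·(Δρ/ρ₀)/Δz = 9.81 × 5.898 × 10⁻⁴ / 118 = 4.9033 × 10⁻⁵ s⁻².
N = √(4.9033 × 10⁻⁵) = 7.0024 × 10⁻³ rad s⁻¹ → T = 2π/N = 897.29 s = 14.955 min ≈ 15.0 min.

15.0 min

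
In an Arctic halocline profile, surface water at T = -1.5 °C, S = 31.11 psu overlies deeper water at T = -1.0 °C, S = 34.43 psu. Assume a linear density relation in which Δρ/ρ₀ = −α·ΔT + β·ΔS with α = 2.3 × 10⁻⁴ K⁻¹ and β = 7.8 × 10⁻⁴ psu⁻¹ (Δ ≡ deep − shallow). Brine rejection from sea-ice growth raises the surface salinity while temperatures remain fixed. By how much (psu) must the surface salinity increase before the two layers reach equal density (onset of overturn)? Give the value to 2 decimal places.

3.17 psu

Neutral buoyancy requires −α(T_deep − T_surf) + β(S_deep − S_surf′) = 0.
S_surf′ = S_deep − (α/β)·ΔT = 34.43 − (2.3 × 10⁻⁴/7.8 × 10⁻⁴)·(+0.5) = 34.2826 psu.
Increase required: 34.2826 − 31.11 = 3.1726 psu.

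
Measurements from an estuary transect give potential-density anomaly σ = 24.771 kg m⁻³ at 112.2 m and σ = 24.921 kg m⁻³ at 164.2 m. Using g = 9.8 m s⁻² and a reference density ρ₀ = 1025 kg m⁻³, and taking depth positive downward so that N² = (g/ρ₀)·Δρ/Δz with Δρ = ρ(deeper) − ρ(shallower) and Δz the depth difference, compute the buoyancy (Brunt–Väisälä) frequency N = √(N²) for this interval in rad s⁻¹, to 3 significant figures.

Δρ = 1024.921 − 1024.771 = 0.150 kg m⁻³ over Δz = 164.2 − 112.2 = 52 m.
N² = (9.8/1025) × (0.150/52) = 2.7580 × 10⁻⁵ s⁻².
N = √(2.7580 × 10⁻⁵) = 5.2517 × 10⁻³ rad s⁻¹ ≈ 5.25 × 10⁻³ rad s⁻¹.
A positive N² confirms static stability across the interval.

5.25 × 10⁻³ rad s⁻¹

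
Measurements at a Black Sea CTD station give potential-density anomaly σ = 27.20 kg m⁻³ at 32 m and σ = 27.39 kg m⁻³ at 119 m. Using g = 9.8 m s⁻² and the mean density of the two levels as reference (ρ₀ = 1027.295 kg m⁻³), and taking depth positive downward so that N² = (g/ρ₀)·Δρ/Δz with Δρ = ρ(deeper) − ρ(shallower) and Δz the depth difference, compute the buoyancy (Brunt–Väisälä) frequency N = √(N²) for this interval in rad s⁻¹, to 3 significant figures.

4.56 × 10⁻³ rad s⁻¹

Δρ = 1027.39 − 1027.20 = 0.19 kg m⁻³ over Δz = 119 − 32 = 87 m.
N² = (9.8/1027.295) × (0.19/87) = 2.0834 × 10⁻⁵ s⁻².
N = √(2.0834 × 10⁻⁵) = 4.5644 × 10⁻³ rad s⁻¹ ≈ 4.56 × 10⁻³ rad s⁻¹.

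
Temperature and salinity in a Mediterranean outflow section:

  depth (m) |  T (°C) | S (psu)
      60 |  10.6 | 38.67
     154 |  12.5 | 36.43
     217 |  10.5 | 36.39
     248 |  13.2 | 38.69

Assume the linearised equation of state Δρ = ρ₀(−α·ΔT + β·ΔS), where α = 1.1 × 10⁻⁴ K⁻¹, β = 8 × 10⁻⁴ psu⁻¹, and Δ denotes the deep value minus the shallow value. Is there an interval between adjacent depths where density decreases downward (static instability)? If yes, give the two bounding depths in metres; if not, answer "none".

60–154 m

Evaluate Δρ/ρ₀ = −αΔT + βΔS across each adjacent pair:
  60–154 m: −αΔT+βΔS = −(1.1 × 10⁻⁴)(+1.9)+(8 × 10⁻⁴)(-2.24) = -2.0 × 10⁻³ → UNSTABLE
  154–217 m: −αΔT+βΔS = −(1.1 × 10⁻⁴)(-2.0)+(8 × 10⁻⁴)(-0.04) = 1.9 × 10⁻⁴ → stable
  217–248 m: −αΔT+βΔS = −(1.1 × 10⁻⁴)(+2.7)+(8 × 10⁻⁴)(+2.30) = 1.5 × 10⁻³ → stable
The 60–154 m interval has Δρ < 0: lighter water underlies denser water.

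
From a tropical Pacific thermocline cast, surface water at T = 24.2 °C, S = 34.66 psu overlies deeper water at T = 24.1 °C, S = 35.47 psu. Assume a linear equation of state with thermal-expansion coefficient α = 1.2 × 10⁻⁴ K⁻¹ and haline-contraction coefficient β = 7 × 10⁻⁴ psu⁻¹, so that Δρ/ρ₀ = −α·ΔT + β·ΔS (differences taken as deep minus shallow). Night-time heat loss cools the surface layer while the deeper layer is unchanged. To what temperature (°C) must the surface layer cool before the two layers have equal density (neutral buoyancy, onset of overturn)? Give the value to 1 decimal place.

Neutral buoyancy requires Δρ = 0, i.e. −α(T_deep − T_surf′) + β(S_deep − S_surf) = 0.
T_surf′ = T_deep − (β/α)·ΔS = 24.1 − (7 × 10⁻⁴/1.2 × 10⁻⁴)·(+0.81) = 19.375 °C.
Cooling required: 24.2 − (19.375) = 4.825 °C.

19.4 °C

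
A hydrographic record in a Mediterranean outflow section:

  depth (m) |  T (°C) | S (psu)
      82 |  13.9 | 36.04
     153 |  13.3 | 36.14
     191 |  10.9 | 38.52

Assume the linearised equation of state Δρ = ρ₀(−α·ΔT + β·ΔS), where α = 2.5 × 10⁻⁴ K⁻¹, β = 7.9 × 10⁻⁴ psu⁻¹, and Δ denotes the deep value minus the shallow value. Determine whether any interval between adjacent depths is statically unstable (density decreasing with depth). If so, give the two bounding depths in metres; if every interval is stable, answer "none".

Evaluate Δρ/ρ₀ = −αΔT + βΔS across each adjacent pair:
  82–153 m: −αΔT+βΔS = −(2.5 × 10⁻⁴)(-0.6)+(7.9 × 10⁻⁴)(+0.10) = 2.3 × 10⁻⁴ → stable
  153–191 m: −αΔT+βΔS = −(2.5 × 10⁻⁴)(-2.4)+(7.9 × 10⁻⁴)(+2.38) = 2.5 × 10⁻³ → stable
Every interval has Δρ > 0: the column is stably stratified throughout.

none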